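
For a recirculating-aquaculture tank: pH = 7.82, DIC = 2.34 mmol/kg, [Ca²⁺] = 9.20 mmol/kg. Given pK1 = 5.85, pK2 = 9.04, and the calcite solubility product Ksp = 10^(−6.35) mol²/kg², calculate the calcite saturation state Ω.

α₂ = 1 / (1 + [H⁺]/K2 + [H⁺]²/(K1K2)) = 1 / (1 + 10^+1.22 + 10^-0.75)
   = 1 / (1 + 16.596 + 0.17783) = 1/17.774 = 0.05626
[CO3²⁻] = α₂ × DIC = 0.05626 × 2.34 = 0.1317 mmol/kg
Ksp = 10^(−6.35) = 4.467×10^-7
Ω = [Ca²⁺][CO3²⁻]/Ksp = (9.20×10^-3)(1.317×10^-4) / 4.467×10^-7 = 2.71

Ω = 2.71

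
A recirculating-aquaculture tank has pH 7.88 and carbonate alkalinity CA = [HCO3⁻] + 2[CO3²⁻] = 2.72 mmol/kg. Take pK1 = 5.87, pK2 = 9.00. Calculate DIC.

DIC = 2.56 mmol/kg

CA = [HCO3⁻] + 2[CO3²⁻] = (α₁ + 2α₂)·DIC
At pH 7.88: [H⁺]/K1 = 10^-2.01 = 0.0097724, K2/[H⁺] = 10^-1.12 = 0.075858
α₁ = 1/(1 + 0.0097724 + 0.075858) = 1/1.0856 = 0.9211; α₂ = α₁·K2/[H⁺] = 0.06987
α₁ + 2α₂ = 1.0609
DIC = CA / (α₁ + 2α₂) = 2.72 / 1.0609 = 2.56 mmol/kg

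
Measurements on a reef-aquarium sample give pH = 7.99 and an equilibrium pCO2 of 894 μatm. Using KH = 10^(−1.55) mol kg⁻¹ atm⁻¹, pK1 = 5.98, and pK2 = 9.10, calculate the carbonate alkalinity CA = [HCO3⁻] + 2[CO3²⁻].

[CO2*] = KH · pCO2 = 10^(−1.55) × 894×10^-6 = 2.520×10^-5 mol/kg
α₀ = 1/(1 + K1/[H⁺] + K1K2/[H⁺]²) = 1/(1 + 10^+2.01 + 10^+0.90) = 0.008987
DIC = [CO2*]/α₀ = 2.520×10^-5 / 0.008987 = 2.804 mmol/kg
CA = (α₁ + 2α₂)·DIC = (0.9196 + 2×0.07139) × 2.804 = 2.98 mmol/kg

CA = 2.98 mmol/kg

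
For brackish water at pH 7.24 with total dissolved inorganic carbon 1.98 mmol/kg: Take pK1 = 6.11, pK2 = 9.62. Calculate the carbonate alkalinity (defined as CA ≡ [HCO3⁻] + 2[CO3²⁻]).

CA = 1.85 mmol/kg

CA = [HCO3⁻] + 2[CO3²⁻] = (α₁ + 2α₂)·DIC
At pH 7.24: [H⁺]/K1 = 10^-1.13 = 0.074131, K2/[H⁺] = 10^-2.38 = 0.0041687
α₁ = 1/(1 + 0.074131 + 0.0041687) = 1/1.0783 = 0.9274; α₂ = α₁·K2/[H⁺] = 0.003866
α₁ + 2α₂ = 0.9351
CA = 0.9351 × 1.98 = 1.85 mmol/kg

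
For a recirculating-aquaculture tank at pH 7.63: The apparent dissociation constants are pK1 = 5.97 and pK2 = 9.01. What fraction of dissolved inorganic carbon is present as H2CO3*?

α₀ = 0.0206

α₀ = 1 / (1 + K1/[H⁺] + K1K2/[H⁺]²) = 1 / (1 + 10^+1.66 + 10^+0.28)
   = 1 / (1 + 45.709 + 1.9055) = 1/48.614 = 0.02057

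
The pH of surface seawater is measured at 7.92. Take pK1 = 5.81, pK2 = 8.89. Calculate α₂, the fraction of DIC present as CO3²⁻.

α₂ = 1 / (1 + [H⁺]/K2 + [H⁺]²/(K1K2)) = 1 / (1 + 10^+0.97 + 10^-1.14)
   = 1 / (1 + 9.3325 + 0.072444) = 1/10.405 = 0.09611

α₂ = 0.0961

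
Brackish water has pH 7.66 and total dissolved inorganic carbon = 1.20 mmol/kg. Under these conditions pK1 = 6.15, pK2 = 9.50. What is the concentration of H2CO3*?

α₀ = 1 / (1 + K1/[H⁺] + K1K2/[H⁺]²) = 1 / (1 + 10^+1.51 + 10^-0.33)
   = 1 / (1 + 32.359 + 0.46774) = 1/33.827 = 0.02956
[CO2*] = α₀ × DIC = 0.02956 × 1.20 = 0.0355 mmol/kg

[CO2*] = 0.0355 mmol/kg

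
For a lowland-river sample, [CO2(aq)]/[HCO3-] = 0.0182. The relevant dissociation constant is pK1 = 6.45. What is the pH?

From K1 = [H⁺][HCO3-]/[CO2(aq)]:  pH = pK1 − log₁₀([CO2(aq)]/[HCO3-])
log₁₀(0.0182) = -1.740
pH = 6.45 − (-1.740) = 8.19

pH = 8.19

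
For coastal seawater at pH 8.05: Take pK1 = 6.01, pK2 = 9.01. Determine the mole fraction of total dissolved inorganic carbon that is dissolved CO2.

α₀ = 1 / (1 + K1/[H⁺] + K1K2/[H⁺]²) = 1 / (1 + 10^+2.04 + 10^+1.08)
   = 1 / (1 + 109.65 + 12.023) = 1/122.67 = 0.008152

α₀ = 0.00815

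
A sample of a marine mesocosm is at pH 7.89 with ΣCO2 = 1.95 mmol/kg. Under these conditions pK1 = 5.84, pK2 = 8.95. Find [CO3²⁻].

[CO3²⁻] = 0.155 mmol/kg

α₂ = 1 / (1 + [H⁺]/K2 + [H⁺]²/(K1K2)) = 1 / (1 + 10^+1.06 + 10^-0.99)
   = 1 / (1 + 11.482 + 0.10233) = 1/12.584 = 0.07947
[CO3²⁻] = α₂ × DIC = 0.07947 × 1.95 = 0.155 mmol/kg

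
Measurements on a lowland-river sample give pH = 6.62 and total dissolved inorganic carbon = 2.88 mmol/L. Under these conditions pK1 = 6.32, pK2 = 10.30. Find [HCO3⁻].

α₁ = 1 / (1 + [H⁺]/K1 + K2/[H⁺]) = 1 / (1 + 10^-0.30 + 10^-3.68)
   = 1 / (1 + 0.50119 + 0.00020893) = 1/1.5014 = 0.6660
[HCO3⁻] = α₁ × DIC = 0.6660 × 2.88 = 1.92 mmol/L

[HCO3⁻] = 1.92 mmol/L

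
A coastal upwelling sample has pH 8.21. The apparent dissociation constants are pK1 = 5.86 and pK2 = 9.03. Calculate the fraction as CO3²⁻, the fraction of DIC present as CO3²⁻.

α₂ = 0.131

α₂ = 1 / (1 + [H⁺]/K2 + [H⁺]²/(K1K2)) = 1 / (1 + 10^+0.82 + 10^-1.53)
   = 1 / (1 + 6.6069 + 0.029512) = 1/7.6364 = 0.1310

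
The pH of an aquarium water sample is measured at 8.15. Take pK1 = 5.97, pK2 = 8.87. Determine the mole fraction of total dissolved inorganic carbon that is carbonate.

α₂ = 1 / (1 + [H⁺]/K2 + [H⁺]²/(K1K2)) = 1 / (1 + 10^+0.72 + 10^-1.46)
   = 1 / (1 + 5.2481 + 0.034674) = 1/6.2827 = 0.1592

α₂ = 0.159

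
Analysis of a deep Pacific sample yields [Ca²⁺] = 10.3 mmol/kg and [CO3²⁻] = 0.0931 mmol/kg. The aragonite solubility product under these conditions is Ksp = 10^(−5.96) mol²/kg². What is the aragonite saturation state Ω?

Ksp = 10^(−5.96) = 1.096×10^-6
Ω = [Ca²⁺][CO3²⁻]/Ksp = (10.3×10^-3)(0.0931×10^-3) / 1.096×10^-6 = 0.875

Ω = 0.875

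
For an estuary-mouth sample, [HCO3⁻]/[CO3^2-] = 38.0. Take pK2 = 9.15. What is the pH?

From K2 = [H⁺][CO3^2-]/[HCO3⁻]:  pH = pK2 − log₁₀([HCO3⁻]/[CO3^2-])
log₁₀(38.0) = +1.580
pH = 9.15 − (+1.580) = 7.57

pH = 7.57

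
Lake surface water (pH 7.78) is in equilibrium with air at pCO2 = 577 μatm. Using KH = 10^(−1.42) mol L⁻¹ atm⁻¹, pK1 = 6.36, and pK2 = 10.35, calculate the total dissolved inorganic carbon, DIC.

DIC = 0.600 mmol/L

[CO2*] = KH · pCO2 = 10^(−1.42) × 577×10^-6 = 2.194×10^-5 mol/L
α₀ = 1/(1 + K1/[H⁺] + K1K2/[H⁺]²) = 1/(1 + 10^+1.42 + 10^-1.15) = 0.03653
DIC = [CO2*]/α₀ = 2.194×10^-5 / 0.03653 = 0.600 mmol/L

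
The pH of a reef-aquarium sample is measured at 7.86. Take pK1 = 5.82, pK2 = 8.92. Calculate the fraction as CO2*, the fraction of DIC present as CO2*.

α₀ = 0.00832

α₀ = 1 / (1 + K1/[H⁺] + K1K2/[H⁺]²) = 1 / (1 + 10^+2.04 + 10^+0.98)
   = 1 / (1 + 109.65 + 9.5499) = 1/120.20 = 0.008320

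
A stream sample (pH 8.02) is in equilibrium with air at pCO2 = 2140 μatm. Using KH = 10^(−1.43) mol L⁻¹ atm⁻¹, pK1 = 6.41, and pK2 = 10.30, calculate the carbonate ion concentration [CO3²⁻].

[CO3²⁻] = 17.0 μmol/L

[CO2*] = KH · pCO2 = 10^(−1.43) × 2140×10^-6 = 7.951×10^-5 mol/L
α₀ = 1/(1 + K1/[H⁺] + K1K2/[H⁺]²) = 1/(1 + 10^+1.61 + 10^-0.67) = 0.02384
DIC = [CO2*]/α₀ = 7.951×10^-5 / 0.02384 = 3.336 mmol/L
[CO3²⁻] = α₂·DIC; α₂ = 0.005096, so [CO3²⁻] = 0.005096 × 3.336 = 0.0170 mmol/L = 17.0 μmol/L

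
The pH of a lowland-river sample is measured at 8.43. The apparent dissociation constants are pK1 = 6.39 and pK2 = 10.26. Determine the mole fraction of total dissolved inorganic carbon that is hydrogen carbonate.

α₁ = 0.977

α₁ = 1 / (1 + [H⁺]/K1 + K2/[H⁺]) = 1 / (1 + 10^-2.04 + 10^-1.83)
   = 1 / (1 + 0.0091201 + 0.014791) = 1/1.0239 = 0.9766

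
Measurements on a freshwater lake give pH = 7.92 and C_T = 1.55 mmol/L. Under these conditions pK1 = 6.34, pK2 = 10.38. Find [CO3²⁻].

[CO3²⁻] = 5.22 μmol/L

α₂ = 1 / (1 + [H⁺]/K2 + [H⁺]²/(K1K2)) = 1 / (1 + 10^+2.46 + 10^+0.88)
   = 1 / (1 + 288.40 + 7.5858) = 1/296.99 = 0.003367
[CO3²⁻] = α₂ × DIC = 0.003367 × 1.55 = 0.00522 mmol/L = 5.22 μmol/L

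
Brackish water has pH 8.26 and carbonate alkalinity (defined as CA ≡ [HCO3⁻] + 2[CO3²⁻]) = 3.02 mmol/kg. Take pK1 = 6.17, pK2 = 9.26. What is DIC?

DIC = 2.79 mmol/kg

CA = [HCO3⁻] + 2[CO3²⁻] = (α₁ + 2α₂)·DIC
At pH 8.26: [H⁺]/K1 = 10^-2.09 = 0.0081283, K2/[H⁺] = 10^-1.00 = 0.10000
α₁ = 1/(1 + 0.0081283 + 0.10000) = 1/1.1081 = 0.9024; α₂ = α₁·K2/[H⁺] = 0.09024
α₁ + 2α₂ = 1.0829
DIC = CA / (α₁ + 2α₂) = 3.02 / 1.0829 = 2.79 mmol/kg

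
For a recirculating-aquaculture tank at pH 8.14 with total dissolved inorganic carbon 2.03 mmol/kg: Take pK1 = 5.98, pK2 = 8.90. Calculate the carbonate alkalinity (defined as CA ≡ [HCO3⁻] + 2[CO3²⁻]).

CA = 2.32 mmol/kg

CA = [HCO3⁻] + 2[CO3²⁻] = (α₁ + 2α₂)·DIC
At pH 8.14: [H⁺]/K1 = 10^-2.16 = 0.0069183, K2/[H⁺] = 10^-0.76 = 0.17378
α₁ = 1/(1 + 0.0069183 + 0.17378) = 1/1.1807 = 0.8470; α₂ = α₁·K2/[H⁺] = 0.1472
α₁ + 2α₂ = 1.1413
CA = 1.1413 × 2.03 = 2.32 mmol/kg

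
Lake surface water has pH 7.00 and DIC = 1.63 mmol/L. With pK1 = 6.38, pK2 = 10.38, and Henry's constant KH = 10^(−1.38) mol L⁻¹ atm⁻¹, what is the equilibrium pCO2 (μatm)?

pCO2 = 7560 μatm

α₀ = 1 / (1 + K1/[H⁺] + K1K2/[H⁺]²) = 1 / (1 + 10^+0.62 + 10^-2.76)
   = 1 / (1 + 4.1687 + 0.0017378) = 1/5.1704 = 0.1934
[CO2*] = α₀ × DIC = 0.1934 × 1.63 = 0.3153 mmol/L
pCO2 = [CO2*]/KH = 3.153×10^-4 / 4.169×10^-2 = 7560 μatm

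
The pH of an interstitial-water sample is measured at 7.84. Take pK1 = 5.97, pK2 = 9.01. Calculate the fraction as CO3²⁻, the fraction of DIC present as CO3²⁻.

α₂ = 0.0625

α₂ = 1 / (1 + [H⁺]/K2 + [H⁺]²/(K1K2)) = 1 / (1 + 10^+1.17 + 10^-0.70)
   = 1 / (1 + 14.791 + 0.19953) = 1/15.991 = 0.06254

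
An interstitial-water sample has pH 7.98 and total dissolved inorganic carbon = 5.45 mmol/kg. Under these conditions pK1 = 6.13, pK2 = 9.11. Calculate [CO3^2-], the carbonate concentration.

[CO3²⁻] = 0.371 mmol/kg

α₂ = 1 / (1 + [H⁺]/K2 + [H⁺]²/(K1K2)) = 1 / (1 + 10^+1.13 + 10^-0.72)
   = 1 / (1 + 13.490 + 0.19055) = 1/14.680 = 0.06812
[CO3²⁻] = α₂ × DIC = 0.06812 × 5.45 = 0.371 mmol/kg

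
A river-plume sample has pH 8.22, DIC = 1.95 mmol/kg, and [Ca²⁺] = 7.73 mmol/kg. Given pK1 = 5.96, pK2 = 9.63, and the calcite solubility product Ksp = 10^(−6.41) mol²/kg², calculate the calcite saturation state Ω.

α₂ = 1 / (1 + [H⁺]/K2 + [H⁺]²/(K1K2)) = 1 / (1 + 10^+1.41 + 10^-0.85)
   = 1 / (1 + 25.704 + 0.14125) = 1/26.845 = 0.03725
[CO3²⁻] = α₂ × DIC = 0.03725 × 1.95 = 0.07264 mmol/kg
Ksp = 10^(−6.41) = 3.890×10^-7
Ω = [Ca²⁺][CO3²⁻]/Ksp = (7.73×10^-3)(7.264×10^-5) / 3.890×10^-7 = 1.44

Ω = 1.44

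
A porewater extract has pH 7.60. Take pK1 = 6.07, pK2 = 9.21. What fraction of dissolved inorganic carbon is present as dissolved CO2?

α₀ = 0.0280

α₀ = 1 / (1 + K1/[H⁺] + K1K2/[H⁺]²) = 1 / (1 + 10^+1.53 + 10^-0.08)
   = 1 / (1 + 33.884 + 0.83176) = 1/35.716 = 0.02800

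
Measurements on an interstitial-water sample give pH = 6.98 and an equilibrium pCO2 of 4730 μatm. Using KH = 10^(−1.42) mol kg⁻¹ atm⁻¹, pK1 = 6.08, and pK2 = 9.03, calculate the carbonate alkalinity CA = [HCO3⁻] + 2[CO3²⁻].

[CO2*] = KH · pCO2 = 10^(−1.42) × 4730×10^-6 = 1.798×10^-4 mol/kg
α₀ = 1/(1 + K1/[H⁺] + K1K2/[H⁺]²) = 1/(1 + 10^+0.90 + 10^-1.15) = 0.1109
DIC = [CO2*]/α₀ = 1.798×10^-4 / 0.1109 = 1.621 mmol/kg
CA = (α₁ + 2α₂)·DIC = (0.8812 + 2×0.007854) × 1.621 = 1.45 mmol/kg

CA = 1.45 mmol/kg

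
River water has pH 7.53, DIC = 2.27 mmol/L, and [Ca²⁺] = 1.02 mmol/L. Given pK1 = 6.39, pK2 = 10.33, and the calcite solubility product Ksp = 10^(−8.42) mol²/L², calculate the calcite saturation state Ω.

α₂ = 1 / (1 + [H⁺]/K2 + [H⁺]²/(K1K2)) = 1 / (1 + 10^+2.80 + 10^+1.66)
   = 1 / (1 + 630.96 + 45.709) = 1/677.67 = 0.001476
[CO3²⁻] = α₂ × DIC = 0.001476 × 2.27 = 0.003350 mmol/L = 3.350 μmol/L
Ksp = 10^(−8.42) = 3.802×10^-9
Ω = [Ca²⁺][CO3²⁻]/Ksp = (1.02×10^-3)(3.350×10^-6) / 3.802×10^-9 = 0.899

Ω = 0.899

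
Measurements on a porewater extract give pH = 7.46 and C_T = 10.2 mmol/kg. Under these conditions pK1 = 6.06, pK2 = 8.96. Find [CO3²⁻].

α₂ = 1 / (1 + [H⁺]/K2 + [H⁺]²/(K1K2)) = 1 / (1 + 10^+1.50 + 10^+0.10)
   = 1 / (1 + 31.623 + 1.2589) = 1/33.882 = 0.02951
[CO3²⁻] = α₂ × DIC = 0.02951 × 10.2 = 0.301 mmol/kg

[CO3²⁻] = 0.301 mmol/kg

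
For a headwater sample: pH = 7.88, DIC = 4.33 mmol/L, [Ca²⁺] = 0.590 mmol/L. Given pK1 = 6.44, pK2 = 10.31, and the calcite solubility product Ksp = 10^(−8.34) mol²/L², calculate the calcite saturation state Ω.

Ω = 2.00

α₂ = 1 / (1 + [H⁺]/K2 + [H⁺]²/(K1K2)) = 1 / (1 + 10^+2.43 + 10^+0.99)
   = 1 / (1 + 269.15 + 9.7724) = 1/279.93 = 0.003572
[CO3²⁻] = α₂ × DIC = 0.003572 × 4.33 = 0.01547 mmol/L = 15.47 μmol/L
Ksp = 10^(−8.34) = 4.571×10^-9
Ω = [Ca²⁺][CO3²⁻]/Ksp = (0.590×10^-3)(1.547×10^-5) / 4.571×10^-9 = 2.00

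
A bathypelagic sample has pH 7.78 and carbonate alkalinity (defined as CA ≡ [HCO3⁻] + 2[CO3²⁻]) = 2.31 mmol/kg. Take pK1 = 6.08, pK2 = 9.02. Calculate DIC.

CA = [HCO3⁻] + 2[CO3²⁻] = (α₁ + 2α₂)·DIC
At pH 7.78: [H⁺]/K1 = 10^-1.70 = 0.019953, K2/[H⁺] = 10^-1.24 = 0.057544
α₁ = 1/(1 + 0.019953 + 0.057544) = 1/1.0775 = 0.9281; α₂ = α₁·K2/[H⁺] = 0.05341
α₁ + 2α₂ = 1.0349
DIC = CA / (α₁ + 2α₂) = 2.31 / 1.0349 = 2.23 mmol/kg

DIC = 2.23 mmol/kg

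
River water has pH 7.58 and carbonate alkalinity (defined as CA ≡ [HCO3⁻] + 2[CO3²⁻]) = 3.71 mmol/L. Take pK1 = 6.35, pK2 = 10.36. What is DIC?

CA = [HCO3⁻] + 2[CO3²⁻] = (α₁ + 2α₂)·DIC
At pH 7.58: [H⁺]/K1 = 10^-1.23 = 0.058884, K2/[H⁺] = 10^-2.78 = 0.0016596
α₁ = 1/(1 + 0.058884 + 0.0016596) = 1/1.0605 = 0.9429; α₂ = α₁·K2/[H⁺] = 0.001565
α₁ + 2α₂ = 0.9460
DIC = CA / (α₁ + 2α₂) = 3.71 / 0.9460 = 3.92 mmol/L

DIC = 3.92 mmol/L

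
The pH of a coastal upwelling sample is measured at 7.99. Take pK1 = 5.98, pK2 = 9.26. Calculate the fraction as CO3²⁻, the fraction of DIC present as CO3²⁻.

α₂ = 0.0505

α₂ = 1 / (1 + [H⁺]/K2 + [H⁺]²/(K1K2)) = 1 / (1 + 10^+1.27 + 10^-0.74)
   = 1 / (1 + 18.621 + 0.18197) = 1/19.803 = 0.05050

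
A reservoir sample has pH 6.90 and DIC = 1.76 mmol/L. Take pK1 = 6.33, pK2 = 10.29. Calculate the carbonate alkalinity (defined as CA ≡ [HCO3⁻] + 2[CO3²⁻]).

CA = [HCO3⁻] + 2[CO3²⁻] = (α₁ + 2α₂)·DIC
At pH 6.90: [H⁺]/K1 = 10^-0.57 = 0.26915, K2/[H⁺] = 10^-3.39 = 0.00040738
α₁ = 1/(1 + 0.26915 + 0.00040738) = 1/1.2696 = 0.7877; α₂ = α₁·K2/[H⁺] = 0.0003209
α₁ + 2α₂ = 0.7883
CA = 0.7883 × 1.76 = 1.39 mmol/L

CA = 1.39 mmol/L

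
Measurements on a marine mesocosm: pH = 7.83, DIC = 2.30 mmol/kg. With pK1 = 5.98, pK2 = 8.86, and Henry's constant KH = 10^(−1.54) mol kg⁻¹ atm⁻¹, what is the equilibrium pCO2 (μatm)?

α₀ = 1 / (1 + K1/[H⁺] + K1K2/[H⁺]²) = 1 / (1 + 10^+1.85 + 10^+0.82)
   = 1 / (1 + 70.795 + 6.6069) = 1/78.402 = 0.01275
[CO2*] = α₀ × DIC = 0.01275 × 2.30 = 0.02934 mmol/kg
pCO2 = [CO2*]/KH = 2.934×10^-5 / 2.884×10^-2 = 1020 μatm

pCO2 = 1020 μatm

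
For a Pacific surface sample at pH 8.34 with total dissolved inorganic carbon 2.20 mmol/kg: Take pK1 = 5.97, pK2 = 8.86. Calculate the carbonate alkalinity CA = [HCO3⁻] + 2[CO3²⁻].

CA = 2.70 mmol/kg

CA = [HCO3⁻] + 2[CO3²⁻] = (α₁ + 2α₂)·DIC
At pH 8.34: [H⁺]/K1 = 10^-2.37 = 0.0042658, K2/[H⁺] = 10^-0.52 = 0.30200
α₁ = 1/(1 + 0.0042658 + 0.30200) = 1/1.3063 = 0.7655; α₂ = α₁·K2/[H⁺] = 0.2312
α₁ + 2α₂ = 1.2279
CA = 1.2279 × 2.20 = 2.70 mmol/kg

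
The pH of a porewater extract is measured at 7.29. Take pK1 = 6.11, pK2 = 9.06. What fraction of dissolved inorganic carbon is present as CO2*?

α₀ = 1 / (1 + K1/[H⁺] + K1K2/[H⁺]²) = 1 / (1 + 10^+1.18 + 10^-0.59)
   = 1 / (1 + 15.136 + 0.25704) = 1/16.393 = 0.06100

α₀ = 0.0610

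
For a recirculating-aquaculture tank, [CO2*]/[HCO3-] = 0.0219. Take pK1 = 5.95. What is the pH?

pH = 7.61

From K1 = [H⁺][HCO3-]/[CO2*]:  pH = pK1 − log₁₀([CO2*]/[HCO3-])
log₁₀(0.0219) = -1.660
pH = 5.95 − (-1.660) = 7.61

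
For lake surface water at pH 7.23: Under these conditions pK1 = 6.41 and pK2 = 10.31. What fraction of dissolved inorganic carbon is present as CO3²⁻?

α₂ = 1 / (1 + [H⁺]/K2 + [H⁺]²/(K1K2)) = 1 / (1 + 10^+3.08 + 10^+2.26)
   = 1 / (1 + 1202.3 + 181.97) = 1/1385.2 = 0.0007219

α₂ = 0.000722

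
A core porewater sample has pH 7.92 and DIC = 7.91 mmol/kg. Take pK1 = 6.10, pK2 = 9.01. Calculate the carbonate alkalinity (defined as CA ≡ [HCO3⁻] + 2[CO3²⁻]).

CA = [HCO3⁻] + 2[CO3²⁻] = (α₁ + 2α₂)·DIC
At pH 7.92: [H⁺]/K1 = 10^-1.82 = 0.015136, K2/[H⁺] = 10^-1.09 = 0.081283
α₁ = 1/(1 + 0.015136 + 0.081283) = 1/1.0964 = 0.9121; α₂ = α₁·K2/[H⁺] = 0.07414
α₁ + 2α₂ = 1.0603
CA = 1.0603 × 7.91 = 8.39 mmol/kg

CA = 8.39 mmol/kg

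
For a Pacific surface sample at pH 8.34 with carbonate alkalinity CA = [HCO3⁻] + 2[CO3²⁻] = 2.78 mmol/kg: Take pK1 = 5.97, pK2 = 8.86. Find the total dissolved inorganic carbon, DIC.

DIC = 2.26 mmol/kg

CA = [HCO3⁻] + 2[CO3²⁻] = (α₁ + 2α₂)·DIC
At pH 8.34: [H⁺]/K1 = 10^-2.37 = 0.0042658, K2/[H⁺] = 10^-0.52 = 0.30200
α₁ = 1/(1 + 0.0042658 + 0.30200) = 1/1.3063 = 0.7655; α₂ = α₁·K2/[H⁺] = 0.2312
α₁ + 2α₂ = 1.2279
DIC = CA / (α₁ + 2α₂) = 2.78 / 1.2279 = 2.26 mmol/kg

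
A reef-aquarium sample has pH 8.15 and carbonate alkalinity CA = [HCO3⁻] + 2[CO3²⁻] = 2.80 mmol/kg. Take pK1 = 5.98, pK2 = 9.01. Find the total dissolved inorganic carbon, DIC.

DIC = 2.51 mmol/kg

CA = [HCO3⁻] + 2[CO3²⁻] = (α₁ + 2α₂)·DIC
At pH 8.15: [H⁺]/K1 = 10^-2.17 = 0.0067608, K2/[H⁺] = 10^-0.86 = 0.13804
α₁ = 1/(1 + 0.0067608 + 0.13804) = 1/1.1448 = 0.8735; α₂ = α₁·K2/[H⁺] = 0.1206
α₁ + 2α₂ = 1.1147
DIC = CA / (α₁ + 2α₂) = 2.80 / 1.1147 = 2.51 mmol/kg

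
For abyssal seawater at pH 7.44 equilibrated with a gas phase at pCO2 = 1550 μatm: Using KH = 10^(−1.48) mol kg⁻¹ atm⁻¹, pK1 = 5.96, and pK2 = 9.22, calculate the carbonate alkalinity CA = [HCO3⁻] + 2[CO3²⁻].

CA = 1.60 mmol/kg

[CO2*] = KH · pCO2 = 10^(−1.48) × 1550×10^-6 = 5.133×10^-5 mol/kg
α₀ = 1/(1 + K1/[H⁺] + K1K2/[H⁺]²) = 1/(1 + 10^+1.48 + 10^-0.30) = 0.03155
DIC = [CO2*]/α₀ = 5.133×10^-5 / 0.03155 = 1.627 mmol/kg
CA = (α₁ + 2α₂)·DIC = (0.9526 + 2×0.01581) × 1.627 = 1.60 mmol/kg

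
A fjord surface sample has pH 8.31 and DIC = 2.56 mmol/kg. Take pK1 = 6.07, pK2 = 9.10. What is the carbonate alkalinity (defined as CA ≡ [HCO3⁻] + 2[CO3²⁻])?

CA = 2.90 mmol/kg

CA = [HCO3⁻] + 2[CO3²⁻] = (α₁ + 2α₂)·DIC
At pH 8.31: [H⁺]/K1 = 10^-2.24 = 0.0057544, K2/[H⁺] = 10^-0.79 = 0.16218
α₁ = 1/(1 + 0.0057544 + 0.16218) = 1/1.1679 = 0.8562; α₂ = α₁·K2/[H⁺] = 0.1389
α₁ + 2α₂ = 1.1339
CA = 1.1339 × 2.56 = 2.90 mmol/kg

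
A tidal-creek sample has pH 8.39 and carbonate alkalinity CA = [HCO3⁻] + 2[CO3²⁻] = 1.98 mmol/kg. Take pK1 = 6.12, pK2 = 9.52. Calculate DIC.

DIC = 1.86 mmol/kg

CA = [HCO3⁻] + 2[CO3²⁻] = (α₁ + 2α₂)·DIC
At pH 8.39: [H⁺]/K1 = 10^-2.27 = 0.0053703, K2/[H⁺] = 10^-1.13 = 0.074131
α₁ = 1/(1 + 0.0053703 + 0.074131) = 1/1.0795 = 0.9264; α₂ = α₁·K2/[H⁺] = 0.06867
α₁ + 2α₂ = 1.0637
DIC = CA / (α₁ + 2α₂) = 1.98 / 1.0637 = 1.86 mmol/kg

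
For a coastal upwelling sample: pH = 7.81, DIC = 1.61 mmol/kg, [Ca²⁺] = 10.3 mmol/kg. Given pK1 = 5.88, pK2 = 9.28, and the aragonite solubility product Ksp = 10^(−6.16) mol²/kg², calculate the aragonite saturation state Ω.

Ω = 0.777

α₂ = 1 / (1 + [H⁺]/K2 + [H⁺]²/(K1K2)) = 1 / (1 + 10^+1.47 + 10^-0.46)
   = 1 / (1 + 29.512 + 0.34674) = 1/30.859 = 0.03241
[CO3²⁻] = α₂ × DIC = 0.03241 × 1.61 = 0.05217 mmol/kg
Ksp = 10^(−6.16) = 6.918×10^-7
Ω = [Ca²⁺][CO3²⁻]/Ksp = (10.3×10^-3)(5.217×10^-5) / 6.918×10^-7 = 0.777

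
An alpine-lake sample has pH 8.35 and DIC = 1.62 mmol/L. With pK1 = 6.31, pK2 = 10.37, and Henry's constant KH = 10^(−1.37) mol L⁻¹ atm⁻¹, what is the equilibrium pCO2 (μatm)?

α₀ = 1 / (1 + K1/[H⁺] + K1K2/[H⁺]²) = 1 / (1 + 10^+2.04 + 10^+0.02)
   = 1 / (1 + 109.65 + 1.0471) = 1/111.69 = 0.008953
[CO2*] = α₀ × DIC = 0.008953 × 1.62 = 0.01450 mmol/L = 14.50 μmol/L
pCO2 = [CO2*]/KH = 1.450×10^-5 / 4.266×10^-2 = 340 μatm

pCO2 = 340 μatm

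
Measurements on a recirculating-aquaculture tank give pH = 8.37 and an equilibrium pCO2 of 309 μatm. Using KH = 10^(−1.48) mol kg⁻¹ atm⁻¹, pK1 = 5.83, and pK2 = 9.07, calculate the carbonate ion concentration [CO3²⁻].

[CO3²⁻] = 0.708 mmol/kg

[CO2*] = KH · pCO2 = 10^(−1.48) × 309×10^-6 = 1.023×10^-5 mol/kg
α₀ = 1/(1 + K1/[H⁺] + K1K2/[H⁺]²) = 1/(1 + 10^+2.54 + 10^+1.84) = 0.002399
DIC = [CO2*]/α₀ = 1.023×10^-5 / 0.002399 = 4.266 mmol/kg
[CO3²⁻] = α₂·DIC; α₂ = 0.1659, so [CO3²⁻] = 0.1659 × 4.266 = 0.708 mmol/kg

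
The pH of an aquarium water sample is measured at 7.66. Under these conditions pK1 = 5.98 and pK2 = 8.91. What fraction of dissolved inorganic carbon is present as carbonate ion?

α₂ = 1 / (1 + [H⁺]/K2 + [H⁺]²/(K1K2)) = 1 / (1 + 10^+1.25 + 10^-0.43)
   = 1 / (1 + 17.783 + 0.37154) = 1/19.154 = 0.05221

α₂ = 0.0522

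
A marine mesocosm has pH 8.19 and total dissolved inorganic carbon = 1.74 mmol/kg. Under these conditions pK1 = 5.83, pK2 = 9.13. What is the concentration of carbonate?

[CO3²⁻] = 0.179 mmol/kg

α₂ = 1 / (1 + [H⁺]/K2 + [H⁺]²/(K1K2)) = 1 / (1 + 10^+0.94 + 10^-1.42)
   = 1 / (1 + 8.7096 + 0.038019) = 1/9.7477 = 0.1026
[CO3²⁻] = α₂ × DIC = 0.1026 × 1.74 = 0.179 mmol/kg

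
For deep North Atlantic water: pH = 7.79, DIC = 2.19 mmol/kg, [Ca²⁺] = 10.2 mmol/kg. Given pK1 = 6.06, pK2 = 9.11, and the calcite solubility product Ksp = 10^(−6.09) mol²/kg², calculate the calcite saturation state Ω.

Ω = 1.23

α₂ = 1 / (1 + [H⁺]/K2 + [H⁺]²/(K1K2)) = 1 / (1 + 10^+1.32 + 10^-0.41)
   = 1 / (1 + 20.893 + 0.38905) = 1/22.282 = 0.04488
[CO3²⁻] = α₂ × DIC = 0.04488 × 2.19 = 0.09829 mmol/kg
Ksp = 10^(−6.09) = 8.128×10^-7
Ω = [Ca²⁺][CO3²⁻]/Ksp = (10.2×10^-3)(9.829×10^-5) / 8.128×10^-7 = 1.23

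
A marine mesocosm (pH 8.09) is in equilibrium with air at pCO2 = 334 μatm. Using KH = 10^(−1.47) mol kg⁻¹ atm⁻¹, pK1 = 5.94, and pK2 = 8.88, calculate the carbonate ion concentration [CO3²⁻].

[CO2*] = KH · pCO2 = 10^(−1.47) × 334×10^-6 = 1.132×10^-5 mol/kg
α₀ = 1/(1 + K1/[H⁺] + K1K2/[H⁺]²) = 1/(1 + 10^+2.15 + 10^+1.36) = 0.006055
DIC = [CO2*]/α₀ = 1.132×10^-5 / 0.006055 = 1.869 mmol/kg
[CO3²⁻] = α₂·DIC; α₂ = 0.1387, so [CO3²⁻] = 0.1387 × 1.869 = 0.259 mmol/kg

[CO3²⁻] = 0.259 mmol/kg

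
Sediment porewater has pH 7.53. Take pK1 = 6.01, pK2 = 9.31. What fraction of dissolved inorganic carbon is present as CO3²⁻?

α₂ = 1 / (1 + [H⁺]/K2 + [H⁺]²/(K1K2)) = 1 / (1 + 10^+1.78 + 10^+0.26)
   = 1 / (1 + 60.256 + 1.8197) = 1/63.076 = 0.01585

α₂ = 0.0159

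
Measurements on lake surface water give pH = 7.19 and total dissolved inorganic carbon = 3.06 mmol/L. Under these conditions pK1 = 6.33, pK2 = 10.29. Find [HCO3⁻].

α₁ = 1 / (1 + [H⁺]/K1 + K2/[H⁺]) = 1 / (1 + 10^-0.86 + 10^-3.10)
   = 1 / (1 + 0.13804 + 0.00079433) = 1/1.1388 = 0.8781
[HCO3⁻] = α₁ × DIC = 0.8781 × 3.06 = 2.69 mmol/L

[HCO3⁻] = 2.69 mmol/L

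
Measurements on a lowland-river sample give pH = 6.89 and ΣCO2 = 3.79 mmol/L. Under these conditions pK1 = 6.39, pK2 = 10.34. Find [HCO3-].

α₁ = 1 / (1 + [H⁺]/K1 + K2/[H⁺]) = 1 / (1 + 10^-0.50 + 10^-3.45)
   = 1 / (1 + 0.31623 + 0.00035481) = 1/1.3166 = 0.7595
[HCO3⁻] = α₁ × DIC = 0.7595 × 3.79 = 2.88 mmol/L

[HCO3⁻] = 2.88 mmol/L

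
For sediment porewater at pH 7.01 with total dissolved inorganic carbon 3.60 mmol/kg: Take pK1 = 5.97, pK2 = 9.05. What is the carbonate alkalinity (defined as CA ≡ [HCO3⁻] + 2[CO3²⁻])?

CA = [HCO3⁻] + 2[CO3²⁻] = (α₁ + 2α₂)·DIC
At pH 7.01: [H⁺]/K1 = 10^-1.04 = 0.091201, K2/[H⁺] = 10^-2.04 = 0.0091201
α₁ = 1/(1 + 0.091201 + 0.0091201) = 1/1.1003 = 0.9088; α₂ = α₁·K2/[H⁺] = 0.008289
α₁ + 2α₂ = 0.9254
CA = 0.9254 × 3.60 = 3.33 mmol/kg

CA = 3.33 mmol/kg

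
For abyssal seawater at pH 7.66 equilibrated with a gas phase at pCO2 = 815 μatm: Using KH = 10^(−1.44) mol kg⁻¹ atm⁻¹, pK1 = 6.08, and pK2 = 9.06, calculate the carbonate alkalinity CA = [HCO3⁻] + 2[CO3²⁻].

[CO2*] = KH · pCO2 = 10^(−1.44) × 815×10^-6 = 2.959×10^-5 mol/kg
α₀ = 1/(1 + K1/[H⁺] + K1K2/[H⁺]²) = 1/(1 + 10^+1.58 + 10^+0.18) = 0.02467
DIC = [CO2*]/α₀ = 2.959×10^-5 / 0.02467 = 1.199 mmol/kg
CA = (α₁ + 2α₂)·DIC = (0.9380 + 2×0.03734) × 1.199 = 1.21 mmol/kg

CA = 1.21 mmol/kg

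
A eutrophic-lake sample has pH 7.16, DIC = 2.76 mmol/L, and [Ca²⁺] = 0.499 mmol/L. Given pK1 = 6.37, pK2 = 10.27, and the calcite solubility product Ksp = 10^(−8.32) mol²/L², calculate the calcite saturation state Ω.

α₂ = 1 / (1 + [H⁺]/K2 + [H⁺]²/(K1K2)) = 1 / (1 + 10^+3.11 + 10^+2.32)
   = 1 / (1 + 1288.2 + 208.93) = 1/1498.2 = 0.0006675
[CO3²⁻] = α₂ × DIC = 0.0006675 × 2.76 = 0.001842 mmol/L = 1.842 μmol/L
Ksp = 10^(−8.32) = 4.786×10^-9
Ω = [Ca²⁺][CO3²⁻]/Ksp = (0.499×10^-3)(1.842×10^-6) / 4.786×10^-9 = 0.192

Ω = 0.192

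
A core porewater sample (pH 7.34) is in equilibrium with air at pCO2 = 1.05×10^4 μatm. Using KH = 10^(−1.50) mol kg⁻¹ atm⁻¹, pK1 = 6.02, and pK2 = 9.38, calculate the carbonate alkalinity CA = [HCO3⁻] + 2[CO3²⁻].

[CO2*] = KH · pCO2 = 10^(−1.50) × 1.05×10^4×10^-6 = 3.320×10^-4 mol/kg
α₀ = 1/(1 + K1/[H⁺] + K1K2/[H⁺]²) = 1/(1 + 10^+1.32 + 10^-0.72) = 0.04528
DIC = [CO2*]/α₀ = 3.320×10^-4 / 0.04528 = 7.333 mmol/kg
CA = (α₁ + 2α₂)·DIC = (0.9461 + 2×0.008628) × 7.333 = 7.06 mmol/kg

CA = 7.06 mmol/kg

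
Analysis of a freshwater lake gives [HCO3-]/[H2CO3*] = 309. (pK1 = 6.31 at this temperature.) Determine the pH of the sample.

From K1 = [H⁺][HCO3-]/[H2CO3*]:  pH = pK1 + log₁₀([HCO3-]/[H2CO3*])
log₁₀(309) = +2.490
pH = 6.31 + (+2.490) = 8.80

pH = 8.80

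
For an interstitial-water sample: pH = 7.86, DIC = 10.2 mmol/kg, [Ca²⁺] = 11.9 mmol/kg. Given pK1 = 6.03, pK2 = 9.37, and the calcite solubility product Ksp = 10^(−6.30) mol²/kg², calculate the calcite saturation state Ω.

Ω = 7.16

α₂ = 1 / (1 + [H⁺]/K2 + [H⁺]²/(K1K2)) = 1 / (1 + 10^+1.51 + 10^-0.32)
   = 1 / (1 + 32.359 + 0.47863) = 1/33.838 = 0.02955
[CO3²⁻] = α₂ × DIC = 0.02955 × 10.2 = 0.3014 mmol/kg
Ksp = 10^(−6.30) = 5.012×10^-7
Ω = [Ca²⁺][CO3²⁻]/Ksp = (11.9×10^-3)(3.014×10^-4) / 5.012×10^-7 = 7.16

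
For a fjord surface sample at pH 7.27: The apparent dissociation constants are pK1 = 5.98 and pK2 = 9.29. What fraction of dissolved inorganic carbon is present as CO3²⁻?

α₂ = 0.00900

α₂ = 1 / (1 + [H⁺]/K2 + [H⁺]²/(K1K2)) = 1 / (1 + 10^+2.02 + 10^+0.73)
   = 1 / (1 + 104.71 + 5.3703) = 1/111.08 = 0.009002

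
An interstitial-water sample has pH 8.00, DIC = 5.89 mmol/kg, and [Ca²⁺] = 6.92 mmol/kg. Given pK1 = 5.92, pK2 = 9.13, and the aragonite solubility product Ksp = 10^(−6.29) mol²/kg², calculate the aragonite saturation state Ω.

α₂ = 1 / (1 + [H⁺]/K2 + [H⁺]²/(K1K2)) = 1 / (1 + 10^+1.13 + 10^-0.95)
   = 1 / (1 + 13.490 + 0.11220) = 1/14.602 = 0.06848
[CO3²⁻] = α₂ × DIC = 0.06848 × 5.89 = 0.4034 mmol/kg
Ksp = 10^(−6.29) = 5.129×10^-7
Ω = [Ca²⁺][CO3²⁻]/Ksp = (6.92×10^-3)(4.034×10^-4) / 5.129×10^-7 = 5.44

Ω = 5.44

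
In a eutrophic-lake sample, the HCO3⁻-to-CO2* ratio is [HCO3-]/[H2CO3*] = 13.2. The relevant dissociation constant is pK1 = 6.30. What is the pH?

pH = 7.42

From K1 = [H⁺][HCO3-]/[H2CO3*]:  pH = pK1 + log₁₀([HCO3-]/[H2CO3*])
log₁₀(13.2) = +1.121
pH = 6.30 + (+1.121) = 7.42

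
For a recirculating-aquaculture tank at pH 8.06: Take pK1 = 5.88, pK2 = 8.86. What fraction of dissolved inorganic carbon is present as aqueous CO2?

α₀ = 1 / (1 + K1/[H⁺] + K1K2/[H⁺]²) = 1 / (1 + 10^+2.18 + 10^+1.38)
   = 1 / (1 + 151.36 + 23.988) = 1/176.34 = 0.005671

α₀ = 0.00567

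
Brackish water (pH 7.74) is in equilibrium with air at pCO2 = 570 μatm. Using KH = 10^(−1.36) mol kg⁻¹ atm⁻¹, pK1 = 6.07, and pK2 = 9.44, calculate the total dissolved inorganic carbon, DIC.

[CO2*] = KH · pCO2 = 10^(−1.36) × 570×10^-6 = 2.488×10^-5 mol/kg
α₀ = 1/(1 + K1/[H⁺] + K1K2/[H⁺]²) = 1/(1 + 10^+1.67 + 10^-0.03) = 0.02053
DIC = [CO2*]/α₀ = 2.488×10^-5 / 0.02053 = 1.21 mmol/kg

DIC = 1.21 mmol/kg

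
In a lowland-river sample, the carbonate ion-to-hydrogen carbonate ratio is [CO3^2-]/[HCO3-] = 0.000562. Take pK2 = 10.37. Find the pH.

pH = 7.12

From K2 = [H⁺][CO3^2-]/[HCO3-]:  pH = pK2 + log₁₀([CO3^2-]/[HCO3-])
log₁₀(0.000562) = -3.250
pH = 10.37 + (-3.250) = 7.12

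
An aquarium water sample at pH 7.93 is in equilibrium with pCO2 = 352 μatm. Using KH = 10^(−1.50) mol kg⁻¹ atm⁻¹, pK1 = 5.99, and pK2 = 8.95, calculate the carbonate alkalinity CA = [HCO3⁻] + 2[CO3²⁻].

CA = 1.15 mmol/kg

[CO2*] = KH · pCO2 = 10^(−1.50) × 352×10^-6 = 1.113×10^-5 mol/kg
α₀ = 1/(1 + K1/[H⁺] + K1K2/[H⁺]²) = 1/(1 + 10^+1.94 + 10^+0.92) = 0.01037
DIC = [CO2*]/α₀ = 1.113×10^-5 / 0.01037 = 1.073 mmol/kg
CA = (α₁ + 2α₂)·DIC = (0.9034 + 2×0.08627) × 1.073 = 1.15 mmol/kg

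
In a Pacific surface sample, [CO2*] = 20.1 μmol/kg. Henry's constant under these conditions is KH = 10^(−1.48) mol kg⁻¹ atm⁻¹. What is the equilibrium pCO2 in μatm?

pCO2 = 607 μatm

KH = 10^(−1.48) = 3.311×10^-2 mol kg⁻¹ atm⁻¹
pCO2 = [CO2*]/KH = 20.1×10^-6 / 3.311×10^-2 = 6.07×10^-4 atm = 607 μatm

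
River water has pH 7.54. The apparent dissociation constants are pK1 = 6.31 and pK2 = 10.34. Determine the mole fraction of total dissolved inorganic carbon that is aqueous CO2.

α₀ = 0.0555

α₀ = 1 / (1 + K1/[H⁺] + K1K2/[H⁺]²) = 1 / (1 + 10^+1.23 + 10^-1.57)
   = 1 / (1 + 16.982 + 0.026915) = 1/18.009 = 0.05553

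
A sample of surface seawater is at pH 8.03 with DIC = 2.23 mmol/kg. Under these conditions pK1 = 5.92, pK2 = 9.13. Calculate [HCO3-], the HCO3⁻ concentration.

[HCO3⁻] = 2.05 mmol/kg

α₁ = 1 / (1 + [H⁺]/K1 + K2/[H⁺]) = 1 / (1 + 10^-2.11 + 10^-1.10)
   = 1 / (1 + 0.0077625 + 0.079433) = 1/1.0872 = 0.9198
[HCO3⁻] = α₁ × DIC = 0.9198 × 2.23 = 2.05 mmol/kg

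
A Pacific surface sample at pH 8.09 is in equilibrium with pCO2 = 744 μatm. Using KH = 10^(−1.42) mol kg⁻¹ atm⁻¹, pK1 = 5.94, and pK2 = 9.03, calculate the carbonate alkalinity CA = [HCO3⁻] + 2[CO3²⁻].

CA = 4.91 mmol/kg

[CO2*] = KH · pCO2 = 10^(−1.42) × 744×10^-6 = 2.829×10^-5 mol/kg
α₀ = 1/(1 + K1/[H⁺] + K1K2/[H⁺]²) = 1/(1 + 10^+2.15 + 10^+1.21) = 0.006310
DIC = [CO2*]/α₀ = 2.829×10^-5 / 0.006310 = 4.483 mmol/kg
CA = (α₁ + 2α₂)·DIC = (0.8913 + 2×0.1023) × 4.483 = 4.91 mmol/kg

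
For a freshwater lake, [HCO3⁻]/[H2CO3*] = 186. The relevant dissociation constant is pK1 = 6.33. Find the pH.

pH = 8.60

From K1 = [H⁺][HCO3⁻]/[H2CO3*]:  pH = pK1 + log₁₀([HCO3⁻]/[H2CO3*])
log₁₀(186) = +2.270
pH = 6.33 + (+2.270) = 8.60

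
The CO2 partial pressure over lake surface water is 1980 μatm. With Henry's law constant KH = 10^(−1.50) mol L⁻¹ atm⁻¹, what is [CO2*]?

[CO2*] = 62.6 μmol/L

KH = 10^(−1.50) = 3.162×10^-2 mol L⁻¹ atm⁻¹
[CO2*] = KH · pCO2 = 3.162×10^-2 × 1980×10^-6 atm = 6.26×10^-5 mol/L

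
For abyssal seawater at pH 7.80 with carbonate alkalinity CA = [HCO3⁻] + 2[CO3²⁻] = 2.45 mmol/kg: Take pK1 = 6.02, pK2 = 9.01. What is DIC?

CA = [HCO3⁻] + 2[CO3²⁻] = (α₁ + 2α₂)·DIC
At pH 7.80: [H⁺]/K1 = 10^-1.78 = 0.016596, K2/[H⁺] = 10^-1.21 = 0.061660
α₁ = 1/(1 + 0.016596 + 0.061660) = 1/1.0783 = 0.9274; α₂ = α₁·K2/[H⁺] = 0.05718
α₁ + 2α₂ = 1.0418
DIC = CA / (α₁ + 2α₂) = 2.45 / 1.0418 = 2.35 mmol/kg

DIC = 2.35 mmol/kg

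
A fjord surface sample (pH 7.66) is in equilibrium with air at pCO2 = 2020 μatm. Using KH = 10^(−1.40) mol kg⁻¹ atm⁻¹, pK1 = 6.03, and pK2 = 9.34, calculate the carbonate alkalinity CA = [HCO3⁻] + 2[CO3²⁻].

CA = 3.57 mmol/kg

[CO2*] = KH · pCO2 = 10^(−1.40) × 2020×10^-6 = 8.042×10^-5 mol/kg
α₀ = 1/(1 + K1/[H⁺] + K1K2/[H⁺]²) = 1/(1 + 10^+1.63 + 10^-0.05) = 0.02245
DIC = [CO2*]/α₀ = 8.042×10^-5 / 0.02245 = 3.583 mmol/kg
CA = (α₁ + 2α₂)·DIC = (0.9575 + 2×0.02001) × 3.583 = 3.57 mmol/kg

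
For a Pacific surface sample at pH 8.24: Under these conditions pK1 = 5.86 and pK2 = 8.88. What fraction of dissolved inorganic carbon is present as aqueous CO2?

α₀ = 1 / (1 + K1/[H⁺] + K1K2/[H⁺]²) = 1 / (1 + 10^+2.38 + 10^+1.74)
   = 1 / (1 + 239.88 + 54.954) = 1/295.84 = 0.003380

α₀ = 0.00338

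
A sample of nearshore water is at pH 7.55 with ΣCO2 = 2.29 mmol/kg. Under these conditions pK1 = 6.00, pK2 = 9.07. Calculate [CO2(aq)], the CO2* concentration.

[CO2*] = 0.0610 mmol/kg

α₀ = 1 / (1 + K1/[H⁺] + K1K2/[H⁺]²) = 1 / (1 + 10^+1.55 + 10^+0.03)
   = 1 / (1 + 35.481 + 1.0715) = 1/37.553 = 0.02663
[CO2*] = α₀ × DIC = 0.02663 × 2.29 = 0.0610 mmol/kg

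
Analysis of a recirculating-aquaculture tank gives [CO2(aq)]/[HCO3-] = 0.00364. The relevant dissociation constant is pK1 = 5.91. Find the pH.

pH = 8.35

From K1 = [H⁺][HCO3-]/[CO2(aq)]:  pH = pK1 − log₁₀([CO2(aq)]/[HCO3-])
log₁₀(0.00364) = -2.439
pH = 5.91 − (-2.439) = 8.35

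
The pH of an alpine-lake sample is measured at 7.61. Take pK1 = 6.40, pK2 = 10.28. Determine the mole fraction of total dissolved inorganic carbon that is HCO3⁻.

α₁ = 0.940

α₁ = 1 / (1 + [H⁺]/K1 + K2/[H⁺]) = 1 / (1 + 10^-1.21 + 10^-2.67)
   = 1 / (1 + 0.061660 + 0.0021380) = 1/1.0638 = 0.9400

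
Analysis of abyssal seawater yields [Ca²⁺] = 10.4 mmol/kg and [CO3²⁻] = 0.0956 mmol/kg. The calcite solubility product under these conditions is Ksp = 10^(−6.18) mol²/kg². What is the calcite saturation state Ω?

Ω = 1.50

Ksp = 10^(−6.18) = 6.607×10^-7
Ω = [Ca²⁺][CO3²⁻]/Ksp = (10.4×10^-3)(0.0956×10^-3) / 6.607×10^-7 = 1.50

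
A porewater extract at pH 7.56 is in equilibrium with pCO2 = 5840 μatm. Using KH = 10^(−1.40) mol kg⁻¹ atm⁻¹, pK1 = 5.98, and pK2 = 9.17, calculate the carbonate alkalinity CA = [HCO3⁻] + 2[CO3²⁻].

CA = 9.27 mmol/kg

[CO2*] = KH · pCO2 = 10^(−1.40) × 5840×10^-6 = 2.325×10^-4 mol/kg
α₀ = 1/(1 + K1/[H⁺] + K1K2/[H⁺]²) = 1/(1 + 10^+1.58 + 10^-0.03) = 0.02503
DIC = [CO2*]/α₀ = 2.325×10^-4 / 0.02503 = 9.289 mmol/kg
CA = (α₁ + 2α₂)·DIC = (0.9516 + 2×0.02336) × 9.289 = 9.27 mmol/kg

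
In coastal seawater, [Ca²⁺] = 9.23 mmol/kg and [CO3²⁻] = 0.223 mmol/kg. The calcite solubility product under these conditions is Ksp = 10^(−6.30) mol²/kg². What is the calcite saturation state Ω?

Ksp = 10^(−6.30) = 5.012×10^-7
Ω = [Ca²⁺][CO3²⁻]/Ksp = (9.23×10^-3)(0.223×10^-3) / 5.012×10^-7 = 4.11

Ω = 4.11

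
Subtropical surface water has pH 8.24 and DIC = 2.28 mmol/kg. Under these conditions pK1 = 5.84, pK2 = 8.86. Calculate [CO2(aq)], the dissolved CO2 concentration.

α₀ = 1 / (1 + K1/[H⁺] + K1K2/[H⁺]²) = 1 / (1 + 10^+2.40 + 10^+1.78)
   = 1 / (1 + 251.19 + 60.256) = 1/312.44 = 0.003201
[CO2*] = α₀ × DIC = 0.003201 × 2.28 = 0.00730 mmol/kg = 7.30 μmol/kg

[CO2*] = 7.30 μmol/kg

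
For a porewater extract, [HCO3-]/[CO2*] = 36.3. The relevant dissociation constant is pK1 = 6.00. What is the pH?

pH = 7.56

From K1 = [H⁺][HCO3-]/[CO2*]:  pH = pK1 + log₁₀([HCO3-]/[CO2*])
log₁₀(36.3) = +1.560
pH = 6.00 + (+1.560) = 7.56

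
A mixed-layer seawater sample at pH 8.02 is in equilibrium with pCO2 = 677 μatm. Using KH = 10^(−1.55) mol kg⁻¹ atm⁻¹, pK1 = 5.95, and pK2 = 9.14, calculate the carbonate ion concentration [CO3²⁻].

[CO2*] = KH · pCO2 = 10^(−1.55) × 677×10^-6 = 1.908×10^-5 mol/kg
α₀ = 1/(1 + K1/[H⁺] + K1K2/[H⁺]²) = 1/(1 + 10^+2.07 + 10^+0.95) = 0.007849
DIC = [CO2*]/α₀ = 1.908×10^-5 / 0.007849 = 2.431 mmol/kg
[CO3²⁻] = α₂·DIC; α₂ = 0.06996, so [CO3²⁻] = 0.06996 × 2.431 = 0.170 mmol/kg

[CO3²⁻] = 0.170 mmol/kg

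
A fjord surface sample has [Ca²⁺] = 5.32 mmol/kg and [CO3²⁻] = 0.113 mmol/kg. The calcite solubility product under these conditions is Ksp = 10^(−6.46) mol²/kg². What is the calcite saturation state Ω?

Ksp = 10^(−6.46) = 3.467×10^-7
Ω = [Ca²⁺][CO3²⁻]/Ksp = (5.32×10^-3)(0.113×10^-3) / 3.467×10^-7 = 1.73

Ω = 1.73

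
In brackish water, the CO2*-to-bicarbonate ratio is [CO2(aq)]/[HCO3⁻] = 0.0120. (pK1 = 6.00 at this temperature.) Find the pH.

pH = 7.92

From K1 = [H⁺][HCO3⁻]/[CO2(aq)]:  pH = pK1 − log₁₀([CO2(aq)]/[HCO3⁻])
log₁₀(0.0120) = -1.921
pH = 6.00 − (-1.921) = 7.92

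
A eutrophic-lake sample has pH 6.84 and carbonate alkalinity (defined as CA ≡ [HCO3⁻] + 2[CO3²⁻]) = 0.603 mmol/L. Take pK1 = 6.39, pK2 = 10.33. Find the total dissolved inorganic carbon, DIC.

DIC = 0.817 mmol/L

CA = [HCO3⁻] + 2[CO3²⁻] = (α₁ + 2α₂)·DIC
At pH 6.84: [H⁺]/K1 = 10^-0.45 = 0.35481, K2/[H⁺] = 10^-3.49 = 0.00032359
α₁ = 1/(1 + 0.35481 + 0.00032359) = 1/1.3551 = 0.7379; α₂ = α₁·K2/[H⁺] = 0.0002388
α₁ + 2α₂ = 0.7384
DIC = CA / (α₁ + 2α₂) = 0.603 / 0.7384 = 0.817 mmol/L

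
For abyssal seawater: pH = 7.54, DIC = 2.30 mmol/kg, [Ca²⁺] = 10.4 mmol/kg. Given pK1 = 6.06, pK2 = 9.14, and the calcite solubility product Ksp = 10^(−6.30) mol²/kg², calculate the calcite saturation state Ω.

α₂ = 1 / (1 + [H⁺]/K2 + [H⁺]²/(K1K2)) = 1 / (1 + 10^+1.60 + 10^+0.12)
   = 1 / (1 + 39.811 + 1.3183) = 1/42.129 = 0.02374
[CO3²⁻] = α₂ × DIC = 0.02374 × 2.30 = 0.05459 mmol/kg
Ksp = 10^(−6.30) = 5.012×10^-7
Ω = [Ca²⁺][CO3²⁻]/Ksp = (10.4×10^-3)(5.459×10^-5) / 5.012×10^-7 = 1.13

Ω = 1.13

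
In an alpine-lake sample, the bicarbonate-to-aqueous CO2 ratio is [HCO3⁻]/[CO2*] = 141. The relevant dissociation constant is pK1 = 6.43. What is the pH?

pH = 8.58

From K1 = [H⁺][HCO3⁻]/[CO2*]:  pH = pK1 + log₁₀([HCO3⁻]/[CO2*])
log₁₀(141) = +2.149
pH = 6.43 + (+2.149) = 8.58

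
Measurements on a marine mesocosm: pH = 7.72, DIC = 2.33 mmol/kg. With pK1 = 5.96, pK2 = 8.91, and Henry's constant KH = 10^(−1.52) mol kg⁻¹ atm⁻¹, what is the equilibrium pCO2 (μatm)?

pCO2 = 1240 μatm

α₀ = 1 / (1 + K1/[H⁺] + K1K2/[H⁺]²) = 1 / (1 + 10^+1.76 + 10^+0.57)
   = 1 / (1 + 57.544 + 3.7154) = 1/62.259 = 0.01606
[CO2*] = α₀ × DIC = 0.01606 × 2.33 = 0.03742 mmol/kg
pCO2 = [CO2*]/KH = 3.742×10^-5 / 3.020×10^-2 = 1240 μatm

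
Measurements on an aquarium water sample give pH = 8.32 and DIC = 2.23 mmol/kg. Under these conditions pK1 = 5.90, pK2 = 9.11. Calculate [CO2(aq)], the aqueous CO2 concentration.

[CO2*] = 7.27 μmol/kg

α₀ = 1 / (1 + K1/[H⁺] + K1K2/[H⁺]²) = 1 / (1 + 10^+2.42 + 10^+1.63)
   = 1 / (1 + 263.03 + 42.658) = 1/306.68 = 0.003261
[CO2*] = α₀ × DIC = 0.003261 × 2.23 = 0.00727 mmol/kg = 7.27 μmol/kg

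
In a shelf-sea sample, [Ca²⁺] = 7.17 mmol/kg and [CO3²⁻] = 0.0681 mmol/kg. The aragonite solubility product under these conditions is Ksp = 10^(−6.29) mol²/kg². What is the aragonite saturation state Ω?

Ksp = 10^(−6.29) = 5.129×10^-7
Ω = [Ca²⁺][CO3²⁻]/Ksp = (7.17×10^-3)(0.0681×10^-3) / 5.129×10^-7 = 0.952

Ω = 0.952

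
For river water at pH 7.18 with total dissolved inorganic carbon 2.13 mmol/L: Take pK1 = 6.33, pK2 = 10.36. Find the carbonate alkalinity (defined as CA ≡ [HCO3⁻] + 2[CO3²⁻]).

CA = [HCO3⁻] + 2[CO3²⁻] = (α₁ + 2α₂)·DIC
At pH 7.18: [H⁺]/K1 = 10^-0.85 = 0.14125, K2/[H⁺] = 10^-3.18 = 0.00066069
α₁ = 1/(1 + 0.14125 + 0.00066069) = 1/1.1419 = 0.8757; α₂ = α₁·K2/[H⁺] = 0.0005786
α₁ + 2α₂ = 0.8769
CA = 0.8769 × 2.13 = 1.87 mmol/L

CA = 1.87 mmol/L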